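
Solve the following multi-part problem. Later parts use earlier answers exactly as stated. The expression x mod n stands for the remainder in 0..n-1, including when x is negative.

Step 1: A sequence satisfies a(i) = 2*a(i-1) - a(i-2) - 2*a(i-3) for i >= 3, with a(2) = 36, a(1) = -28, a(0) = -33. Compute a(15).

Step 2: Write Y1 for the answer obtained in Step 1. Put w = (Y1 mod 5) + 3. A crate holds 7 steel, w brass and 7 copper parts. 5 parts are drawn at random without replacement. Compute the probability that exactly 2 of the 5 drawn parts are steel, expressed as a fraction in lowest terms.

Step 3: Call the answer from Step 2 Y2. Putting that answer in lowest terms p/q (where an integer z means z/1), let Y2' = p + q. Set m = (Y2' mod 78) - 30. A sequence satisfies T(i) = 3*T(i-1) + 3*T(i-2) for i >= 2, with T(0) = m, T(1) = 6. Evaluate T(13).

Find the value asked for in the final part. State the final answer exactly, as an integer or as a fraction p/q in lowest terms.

315142326

Step 1: a(3) = 2*(36) - 1*(-28) - 2*(-33) = 166; iterating: a(3)=166, a(4)=352, a(5)=466, a(6)=248, a(7)=-674, a(8)=-2528, a(9)=-4878, a(10)=-5880, a(11)=-1826, a(12)=11984, a(13)=37554, a(14)=66776, a(15)=72030; answer 72030
Step 2: Y1 = 72030; w = 3; total draws C(17,5) = 6188; favorable C(7,2)*C(10,3) = 2520; P = 90/221; answer 90/221
Step 3: Y2 = 90/221; threaded value p + q = 311; m = 47; T(2) = 3*(6) + 3*(47) = 159; iterating: T(2)=159, T(3)=495, T(4)=1962, T(5)=7371, T(6)=27999, T(7)=106110, T(8)=402327, T(9)=1525311, T(10)=5782914, T(11)=21924675, T(12)=83122767, T(13)=315142326; answer 315142326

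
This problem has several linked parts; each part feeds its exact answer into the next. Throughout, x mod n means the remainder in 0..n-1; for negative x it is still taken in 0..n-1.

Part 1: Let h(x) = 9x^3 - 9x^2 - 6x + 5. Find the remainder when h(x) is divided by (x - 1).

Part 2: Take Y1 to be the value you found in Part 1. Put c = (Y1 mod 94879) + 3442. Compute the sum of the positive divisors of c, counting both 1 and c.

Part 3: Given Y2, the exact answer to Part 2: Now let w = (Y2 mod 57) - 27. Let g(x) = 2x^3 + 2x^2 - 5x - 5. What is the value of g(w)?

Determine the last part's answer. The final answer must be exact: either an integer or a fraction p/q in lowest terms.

Part 1: remainder = value at the root: 9*(1)^3 - 9*(1)^2 - 6*(1)^1 + 5 = (9) + (-9) + (-6) + (5) = -1; answer -1
Part 2: Y1 = -1; c = 98320; 98320 = 2^4 * 5 * 1229; sigma = (1 + 2 + 4 + 8 + 16) * (1 + 5) * (1 + 1229) = 31 * 6 * 1230 = 228780; answer 228780
Part 3: Y2 = 228780; w = 12; 2*(12)^3 + 2*(12)^2 - 5*(12)^1 - 5 = (3456) + (288) + (-60) + (-5) = 3679; answer 3679

3679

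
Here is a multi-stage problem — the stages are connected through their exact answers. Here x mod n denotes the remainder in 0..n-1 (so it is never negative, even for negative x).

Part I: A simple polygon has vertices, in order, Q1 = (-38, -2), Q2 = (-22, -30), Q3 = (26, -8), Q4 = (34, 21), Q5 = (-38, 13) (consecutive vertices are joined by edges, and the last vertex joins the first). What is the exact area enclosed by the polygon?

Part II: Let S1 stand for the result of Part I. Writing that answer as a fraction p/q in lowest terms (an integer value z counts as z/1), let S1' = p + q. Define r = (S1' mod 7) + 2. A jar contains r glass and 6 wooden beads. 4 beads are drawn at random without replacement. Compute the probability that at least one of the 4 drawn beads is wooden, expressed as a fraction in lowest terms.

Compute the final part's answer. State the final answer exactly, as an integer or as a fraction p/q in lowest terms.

65/66

Part I: cross terms: (-38*-30 - -22*-2)=1096, (-22*-8 - 26*-30)=956, (26*21 - 34*-8)=818, (34*13 - -38*21)=1240, (-38*-2 - -38*13)=570; twice the area = |4680| = 4680; area = 2340; answer 2340
Part II: S1 = 2340; threaded value p + q = 2341; r = 5; total draws C(11,4) = 330; complement C(5,4) = 5; favorable 330 - 5 = 325; P = 65/66; answer 65/66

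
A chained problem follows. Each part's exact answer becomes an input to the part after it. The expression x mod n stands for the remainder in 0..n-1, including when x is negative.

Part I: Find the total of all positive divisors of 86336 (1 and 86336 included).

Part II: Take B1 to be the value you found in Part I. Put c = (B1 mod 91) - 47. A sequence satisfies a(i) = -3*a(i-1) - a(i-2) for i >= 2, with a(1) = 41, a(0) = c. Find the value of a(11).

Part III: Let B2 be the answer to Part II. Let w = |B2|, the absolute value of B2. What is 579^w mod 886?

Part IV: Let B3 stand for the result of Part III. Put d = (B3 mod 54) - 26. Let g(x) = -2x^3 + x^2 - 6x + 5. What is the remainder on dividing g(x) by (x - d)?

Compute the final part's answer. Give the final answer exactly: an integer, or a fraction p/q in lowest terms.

Part I: 86336 = 2^6 * 19 * 71; sigma = (1 + 2 + 4 + 8 + 16 + 32 + 64) * (1 + 19) * (1 + 71) = 127 * 20 * 72 = 182880; answer 182880
Part II: B1 = 182880; c = 14; a(2) = -3*(41) - 1*(14) = -137; iterating: a(2)=-137, a(3)=370, a(4)=-973, a(5)=2549, a(6)=-6674, a(7)=17473, a(8)=-45745, a(9)=119762, a(10)=-313541, a(11)=820861; answer 820861
Part III: B2 = 820861; w = 820861; squarings mod 886: 579^1=579, 579^2=333, 579^4=139, 579^8=715, 579^16=3, 579^32=9, 579^64=81, 579^128=359, 579^256=411, 579^512=581, 579^1024=881, 579^2048=25, 579^4096=625, 579^8192=785, 579^16384=455, 579^32768=587, 579^65536=801, 579^131072=137, 579^262144=163, 579^524288=875; 579^820861 = 579^1 * 579^4 * 579^8 * 579^16 * 579^32 * 579^64 * 579^512 * 579^1024 * 579^32768 * 579^262144 * 579^524288 = 731 (mod 886); answer 731
Part IV: B3 = 731; d = 3; remainder = value at the root: -2*(3)^3 + 1*(3)^2 - 6*(3)^1 + 5 = (-54) + (9) + (-18) + (5) = -58; answer -58

-58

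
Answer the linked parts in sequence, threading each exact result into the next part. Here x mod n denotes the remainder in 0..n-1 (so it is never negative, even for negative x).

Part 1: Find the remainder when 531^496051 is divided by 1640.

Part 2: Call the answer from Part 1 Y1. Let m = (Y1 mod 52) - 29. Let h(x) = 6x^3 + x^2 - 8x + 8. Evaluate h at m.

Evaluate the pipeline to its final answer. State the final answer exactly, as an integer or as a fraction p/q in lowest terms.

Part 1: squarings mod 1640: 531^1=531, 531^2=1521, 531^4=1041, 531^8=1281, 531^16=961, 531^32=201, 531^64=1041, 531^128=1281, 531^256=961, 531^512=201, 531^1024=1041, 531^2048=1281, 531^4096=961, 531^8192=201, 531^16384=1041, 531^32768=1281, 531^65536=961, 531^131072=201, 531^262144=1041; 531^496051 = 531^1 * 531^2 * 531^16 * 531^32 * 531^128 * 531^256 * 531^4096 * 531^32768 * 531^65536 * 531^131072 * 531^262144 = 371 (mod 1640); answer 371
Part 2: Y1 = 371; m = -22; 6*(-22)^3 + 1*(-22)^2 - 8*(-22)^1 + 8 = (-63888) + (484) + (176) + (8) = -63220; answer -63220

-63220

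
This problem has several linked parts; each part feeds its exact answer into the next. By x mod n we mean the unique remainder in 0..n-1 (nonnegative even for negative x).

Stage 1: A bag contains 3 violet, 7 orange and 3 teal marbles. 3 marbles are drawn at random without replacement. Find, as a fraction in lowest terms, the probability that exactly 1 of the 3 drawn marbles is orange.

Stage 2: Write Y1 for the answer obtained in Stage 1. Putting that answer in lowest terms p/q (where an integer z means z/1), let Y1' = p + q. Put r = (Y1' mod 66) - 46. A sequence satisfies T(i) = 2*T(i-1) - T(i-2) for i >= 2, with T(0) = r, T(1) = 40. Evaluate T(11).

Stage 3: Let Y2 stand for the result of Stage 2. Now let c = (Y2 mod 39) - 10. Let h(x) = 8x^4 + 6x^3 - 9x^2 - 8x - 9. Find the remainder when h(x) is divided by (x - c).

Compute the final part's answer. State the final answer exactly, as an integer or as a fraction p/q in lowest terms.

20760

Stage 1: total draws C(13,3) = 286; favorable C(7,1)*C(6,2) = 105; P = 105/286; answer 105/286
Stage 2: Y1 = 105/286; threaded value p + q = 391; r = 15; T(2) = 2*(40) - 1*(15) = 65; iterating: T(2)=65, T(3)=90, T(4)=115, T(5)=140, T(6)=165, T(7)=190, T(8)=215, T(9)=240, T(10)=265, T(11)=290; answer 290
Stage 3: Y2 = 290; c = 7; remainder = value at the root: 8*(7)^4 + 6*(7)^3 - 9*(7)^2 - 8*(7)^1 - 9 = (19208) + (2058) + (-441) + (-56) + (-9) = 20760; answer 20760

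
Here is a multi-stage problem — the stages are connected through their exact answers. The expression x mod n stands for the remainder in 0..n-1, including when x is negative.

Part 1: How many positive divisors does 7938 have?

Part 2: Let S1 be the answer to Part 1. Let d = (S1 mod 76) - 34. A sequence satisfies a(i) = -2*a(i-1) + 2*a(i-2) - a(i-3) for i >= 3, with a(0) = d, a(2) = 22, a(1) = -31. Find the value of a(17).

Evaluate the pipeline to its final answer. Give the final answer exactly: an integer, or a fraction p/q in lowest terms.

Part 1: 7938 = 2 * 3^4 * 7^2; number of divisors = (1+1) * (4+1) * (2+1) = 30; answer 30
Part 2: S1 = 30; d = -4; a(3) = -2*(22) + 2*(-31) - 1*(-4) = -102; iterating: a(3)=-102, a(4)=279, a(5)=-784, a(6)=2228, a(7)=-6303, a(8)=17846, a(9)=-50526, a(10)=143047, a(11)=-404992, a(12)=1146604, a(13)=-3246239, a(14)=9190678, a(15)=-26020438, a(16)=73668471, a(17)=-208568496; answer -208568496

-208568496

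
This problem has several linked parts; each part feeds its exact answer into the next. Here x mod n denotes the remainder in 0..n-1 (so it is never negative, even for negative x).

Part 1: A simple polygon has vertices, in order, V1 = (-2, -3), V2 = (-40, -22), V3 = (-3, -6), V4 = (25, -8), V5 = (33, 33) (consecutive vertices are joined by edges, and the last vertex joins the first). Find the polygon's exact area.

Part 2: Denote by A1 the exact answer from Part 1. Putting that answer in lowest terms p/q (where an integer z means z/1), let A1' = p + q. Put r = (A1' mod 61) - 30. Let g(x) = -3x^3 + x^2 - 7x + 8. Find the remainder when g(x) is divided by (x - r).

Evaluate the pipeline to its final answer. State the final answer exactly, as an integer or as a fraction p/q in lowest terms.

-46417

Part 1: cross terms: (-2*-22 - -40*-3)=-76, (-40*-6 - -3*-22)=174, (-3*-8 - 25*-6)=174, (25*33 - 33*-8)=1089, (33*-3 - -2*33)=-33; twice the area = |1328| = 1328; area = 664; answer 664
Part 2: A1 = 664; threaded value p + q = 665; r = 25; remainder = value at the root: -3*(25)^3 + 1*(25)^2 - 7*(25)^1 + 8 = (-46875) + (625) + (-175) + (8) = -46417; answer -46417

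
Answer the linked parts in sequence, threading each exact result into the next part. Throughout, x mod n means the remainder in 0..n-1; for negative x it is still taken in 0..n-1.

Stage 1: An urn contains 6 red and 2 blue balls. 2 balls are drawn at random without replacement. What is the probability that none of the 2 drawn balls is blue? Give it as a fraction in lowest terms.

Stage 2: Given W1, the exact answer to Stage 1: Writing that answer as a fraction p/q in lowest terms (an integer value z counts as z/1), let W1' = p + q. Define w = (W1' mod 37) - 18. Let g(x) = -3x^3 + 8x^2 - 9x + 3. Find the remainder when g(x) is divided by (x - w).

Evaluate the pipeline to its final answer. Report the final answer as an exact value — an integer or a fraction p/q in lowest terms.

Stage 1: total draws C(8,2) = 28; favorable C(6,2) = 15; P = 15/28; answer 15/28
Stage 2: W1 = 15/28; threaded value p + q = 43; w = -12; remainder = value at the root: -3*(-12)^3 + 8*(-12)^2 - 9*(-12)^1 + 3 = (5184) + (1152) + (108) + (3) = 6447; answer 6447

6447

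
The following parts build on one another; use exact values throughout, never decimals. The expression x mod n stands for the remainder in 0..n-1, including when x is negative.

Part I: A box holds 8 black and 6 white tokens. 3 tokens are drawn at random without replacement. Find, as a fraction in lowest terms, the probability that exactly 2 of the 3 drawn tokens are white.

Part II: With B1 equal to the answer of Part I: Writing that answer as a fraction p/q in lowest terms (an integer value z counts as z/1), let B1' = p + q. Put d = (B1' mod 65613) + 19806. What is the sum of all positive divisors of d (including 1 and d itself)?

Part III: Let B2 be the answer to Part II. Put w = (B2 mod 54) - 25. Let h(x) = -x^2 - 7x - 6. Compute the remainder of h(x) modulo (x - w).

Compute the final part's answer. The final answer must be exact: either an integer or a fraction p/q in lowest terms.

Part I: total draws C(14,3) = 364; favorable C(6,2)*C(8,1) = 120; P = 30/91; answer 30/91
Part II: B1 = 30/91; threaded value p + q = 121; d = 19927; 19927 is prime, so its only divisors are 1 and 19927; sigma = 1 + 19927 = 19928; answer 19928
Part III: B2 = 19928; w = -23; remainder = value at the root: -1*(-23)^2 - 7*(-23)^1 - 6 = (-529) + (161) + (-6) = -374; answer -374

-374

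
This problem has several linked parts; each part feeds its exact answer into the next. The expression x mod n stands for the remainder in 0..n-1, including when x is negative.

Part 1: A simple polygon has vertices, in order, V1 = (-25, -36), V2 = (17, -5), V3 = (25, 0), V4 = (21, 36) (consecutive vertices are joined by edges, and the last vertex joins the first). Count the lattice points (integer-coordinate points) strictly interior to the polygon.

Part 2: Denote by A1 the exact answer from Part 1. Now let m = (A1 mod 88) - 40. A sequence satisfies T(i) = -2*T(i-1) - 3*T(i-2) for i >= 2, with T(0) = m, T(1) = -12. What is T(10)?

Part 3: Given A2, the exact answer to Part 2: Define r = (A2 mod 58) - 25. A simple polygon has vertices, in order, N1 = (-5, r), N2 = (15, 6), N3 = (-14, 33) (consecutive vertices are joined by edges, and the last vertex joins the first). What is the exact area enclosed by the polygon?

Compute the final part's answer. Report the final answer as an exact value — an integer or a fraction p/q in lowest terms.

Part 1: cross terms: (-25*-5 - 17*-36)=737, (17*0 - 25*-5)=125, (25*36 - 21*0)=900, (21*-36 - -25*36)=144; twice the area = |1906| = 1906; area = 953; boundary points = 1 + 1 + 4 + 2 = 8; strictly interior points = area - boundary/2 + 1 = 950; answer 950
Part 2: A1 = 950; m = 30; T(2) = -2*(-12) - 3*(30) = -66; iterating: T(2)=-66, T(3)=168, T(4)=-138, T(5)=-228, T(6)=870, T(7)=-1056, T(8)=-498, T(9)=4164, T(10)=-6834; answer -6834
Part 3: A2 = -6834; r = -15; cross terms: (-5*6 - 15*-15)=195, (15*33 - -14*6)=579, (-14*-15 - -5*33)=375; twice the area = |1149| = 1149; area = 1149/2; answer 1149/2

1149/2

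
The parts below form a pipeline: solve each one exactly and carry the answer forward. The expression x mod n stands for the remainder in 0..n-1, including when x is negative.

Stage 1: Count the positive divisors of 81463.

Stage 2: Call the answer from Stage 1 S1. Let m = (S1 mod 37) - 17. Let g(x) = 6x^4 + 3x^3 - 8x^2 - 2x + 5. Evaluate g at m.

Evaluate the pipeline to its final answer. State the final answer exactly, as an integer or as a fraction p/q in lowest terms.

291860

Stage 1: 81463 is prime, so its only divisors are 1 and 81463; count = 2; answer 2
Stage 2: S1 = 2; m = -15; 6*(-15)^4 + 3*(-15)^3 - 8*(-15)^2 - 2*(-15)^1 + 5 = (303750) + (-10125) + (-1800) + (30) + (5) = 291860; answer 291860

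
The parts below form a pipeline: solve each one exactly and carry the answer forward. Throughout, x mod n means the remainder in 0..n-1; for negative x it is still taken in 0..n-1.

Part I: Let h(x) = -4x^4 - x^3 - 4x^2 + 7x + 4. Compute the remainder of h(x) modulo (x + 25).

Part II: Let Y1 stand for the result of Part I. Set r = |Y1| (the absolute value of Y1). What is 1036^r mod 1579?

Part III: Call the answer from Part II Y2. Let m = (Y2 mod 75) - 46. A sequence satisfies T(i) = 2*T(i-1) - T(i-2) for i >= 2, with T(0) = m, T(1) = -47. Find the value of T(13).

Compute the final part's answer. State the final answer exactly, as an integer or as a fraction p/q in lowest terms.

Part I: remainder = value at the root: -4*(-25)^4 - 1*(-25)^3 - 4*(-25)^2 + 7*(-25)^1 + 4 = (-1562500) + (15625) + (-2500) + (-175) + (4) = -1549546; answer -1549546
Part II: Y1 = -1549546; r = 1549546; squarings mod 1579: 1036^1=1036, 1036^2=1155, 1036^4=1349, 1036^8=793, 1036^16=407, 1036^32=1433, 1036^64=789, 1036^128=395, 1036^256=1283, 1036^512=771, 1036^1024=737, 1036^2048=1572, 1036^4096=49, 1036^8192=822, 1036^16384=1451, 1036^32768=594, 1036^65536=719, 1036^131072=628, 1036^262144=1213, 1036^524288=1320, 1036^1048576=763; 1036^1549546 = 1036^2 * 1036^8 * 1036^32 * 1036^64 * 1036^128 * 1036^1024 * 1036^8192 * 1036^32768 * 1036^65536 * 1036^131072 * 1036^262144 * 1036^1048576 = 1067 (mod 1579); answer 1067
Part III: Y2 = 1067; m = -29; T(2) = 2*(-47) - 1*(-29) = -65; iterating: T(2)=-65, T(3)=-83, T(4)=-101, T(5)=-119, T(6)=-137, T(7)=-155, T(8)=-173, T(9)=-191, T(10)=-209, T(11)=-227, T(12)=-245, T(13)=-263; answer -263

-263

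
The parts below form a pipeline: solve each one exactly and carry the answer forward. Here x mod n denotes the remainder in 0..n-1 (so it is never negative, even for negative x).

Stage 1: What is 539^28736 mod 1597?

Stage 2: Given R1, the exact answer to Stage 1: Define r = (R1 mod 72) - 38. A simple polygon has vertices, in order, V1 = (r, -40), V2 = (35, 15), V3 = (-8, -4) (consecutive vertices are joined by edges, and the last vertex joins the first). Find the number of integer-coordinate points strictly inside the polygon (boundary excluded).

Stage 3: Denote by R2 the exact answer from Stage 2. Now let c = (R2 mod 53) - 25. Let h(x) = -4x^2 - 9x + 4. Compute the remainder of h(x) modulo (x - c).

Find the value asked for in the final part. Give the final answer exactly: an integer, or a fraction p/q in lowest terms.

Stage 1: squarings mod 1597: 539^1=539, 539^2=1464, 539^4=122, 539^8=511, 539^16=810, 539^32=1330, 539^64=1021, 539^128=1197, 539^256=300, 539^512=568, 539^1024=30, 539^2048=900, 539^4096=321, 539^8192=833, 539^16384=791; 539^28736 = 539^64 * 539^4096 * 539^8192 * 539^16384 = 511 (mod 1597); answer 511
Stage 2: R1 = 511; r = -31; cross terms: (-31*15 - 35*-40)=935, (35*-4 - -8*15)=-20, (-8*-40 - -31*-4)=196; twice the area = |1111| = 1111; area = 1111/2; boundary points = 11 + 1 + 1 = 13; strictly interior points = area - boundary/2 + 1 = 550; answer 550
Stage 3: R2 = 550; c = -5; remainder = value at the root: -4*(-5)^2 - 9*(-5)^1 + 4 = (-100) + (45) + (4) = -51; answer -51

-51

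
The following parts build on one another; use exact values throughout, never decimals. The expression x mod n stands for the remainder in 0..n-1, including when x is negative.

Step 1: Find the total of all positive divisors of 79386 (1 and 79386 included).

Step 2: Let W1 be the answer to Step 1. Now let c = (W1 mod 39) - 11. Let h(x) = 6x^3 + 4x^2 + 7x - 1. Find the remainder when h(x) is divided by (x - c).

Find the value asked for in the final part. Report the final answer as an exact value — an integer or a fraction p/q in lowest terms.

Step 1: 79386 = 2 * 3 * 101 * 131; sigma = (1 + 2) * (1 + 3) * (1 + 101) * (1 + 131) = 3 * 4 * 102 * 132 = 161568; answer 161568
Step 2: W1 = 161568; c = 19; remainder = value at the root: 6*(19)^3 + 4*(19)^2 + 7*(19)^1 - 1 = (41154) + (1444) + (133) + (-1) = 42730; answer 42730

42730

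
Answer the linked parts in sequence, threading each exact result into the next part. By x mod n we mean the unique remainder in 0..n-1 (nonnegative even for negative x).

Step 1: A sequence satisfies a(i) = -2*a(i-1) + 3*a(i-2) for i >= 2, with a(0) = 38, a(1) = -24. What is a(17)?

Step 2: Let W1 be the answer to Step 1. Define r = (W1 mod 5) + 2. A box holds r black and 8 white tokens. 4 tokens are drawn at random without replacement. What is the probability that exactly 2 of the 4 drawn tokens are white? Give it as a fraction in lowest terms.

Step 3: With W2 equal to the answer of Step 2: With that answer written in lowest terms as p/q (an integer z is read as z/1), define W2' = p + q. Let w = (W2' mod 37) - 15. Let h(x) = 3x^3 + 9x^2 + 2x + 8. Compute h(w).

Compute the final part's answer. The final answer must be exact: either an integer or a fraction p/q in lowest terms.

17382

Step 1: a(2) = -2*(-24) + 3*(38) = 162; iterating: a(2)=162, a(3)=-396, a(4)=1278, a(5)=-3744, a(6)=11322, a(7)=-33876, a(8)=101718, a(9)=-305064, a(10)=915282, a(11)=-2745756, a(12)=8237358, a(13)=-24711984, a(14)=74136042, a(15)=-222408036, a(16)=667224198, a(17)=-2001672504; answer -2001672504
Step 2: W1 = -2001672504; r = 3; total draws C(11,4) = 330; favorable C(8,2)*C(3,2) = 84; P = 14/55; answer 14/55
Step 3: W2 = 14/55; threaded value p + q = 69; w = 17; 3*(17)^3 + 9*(17)^2 + 2*(17)^1 + 8 = (14739) + (2601) + (34) + (8) = 17382; answer 17382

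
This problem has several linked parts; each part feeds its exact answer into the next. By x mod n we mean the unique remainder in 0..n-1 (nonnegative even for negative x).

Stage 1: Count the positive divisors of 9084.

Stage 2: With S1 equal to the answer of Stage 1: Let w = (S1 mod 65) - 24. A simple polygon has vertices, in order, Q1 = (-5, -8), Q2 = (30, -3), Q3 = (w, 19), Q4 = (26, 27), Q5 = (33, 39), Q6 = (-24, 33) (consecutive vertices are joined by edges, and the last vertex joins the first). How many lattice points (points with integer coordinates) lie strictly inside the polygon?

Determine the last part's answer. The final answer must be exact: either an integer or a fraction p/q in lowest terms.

Stage 1: 9084 = 2^2 * 3 * 757; number of divisors = (2+1) * (1+1) * (1+1) = 12; answer 12
Stage 2: S1 = 12; w = -12; cross terms: (-5*-3 - 30*-8)=255, (30*19 - -12*-3)=534, (-12*27 - 26*19)=-818, (26*39 - 33*27)=123, (33*33 - -24*39)=2025, (-24*-8 - -5*33)=357; twice the area = |2476| = 2476; area = 1238; boundary points = 5 + 2 + 2 + 1 + 3 + 1 = 14; strictly interior points = area - boundary/2 + 1 = 1232; answer 1232

1232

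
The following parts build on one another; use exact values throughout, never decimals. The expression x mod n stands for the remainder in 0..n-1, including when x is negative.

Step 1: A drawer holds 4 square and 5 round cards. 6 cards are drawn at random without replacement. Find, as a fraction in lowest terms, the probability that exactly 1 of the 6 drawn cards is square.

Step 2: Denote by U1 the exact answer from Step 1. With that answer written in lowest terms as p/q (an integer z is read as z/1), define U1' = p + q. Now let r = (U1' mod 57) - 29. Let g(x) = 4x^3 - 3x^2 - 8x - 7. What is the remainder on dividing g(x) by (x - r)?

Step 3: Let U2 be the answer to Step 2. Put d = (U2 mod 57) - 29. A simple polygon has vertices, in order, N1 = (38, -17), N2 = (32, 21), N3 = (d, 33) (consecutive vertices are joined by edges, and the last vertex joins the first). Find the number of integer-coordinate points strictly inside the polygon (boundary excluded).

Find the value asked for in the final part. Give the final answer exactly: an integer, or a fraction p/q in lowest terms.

Step 1: total draws C(9,6) = 84; favorable C(4,1)*C(5,5) = 4; P = 1/21; answer 1/21
Step 2: U1 = 1/21; threaded value p + q = 22; r = -7; remainder = value at the root: 4*(-7)^3 - 3*(-7)^2 - 8*(-7)^1 - 7 = (-1372) + (-147) + (56) + (-7) = -1470; answer -1470
Step 3: U2 = -1470; d = -17; cross terms: (38*21 - 32*-17)=1342, (32*33 - -17*21)=1413, (-17*-17 - 38*33)=-965; twice the area = |1790| = 1790; area = 895; boundary points = 2 + 1 + 5 = 8; strictly interior points = area - boundary/2 + 1 = 892; answer 892

892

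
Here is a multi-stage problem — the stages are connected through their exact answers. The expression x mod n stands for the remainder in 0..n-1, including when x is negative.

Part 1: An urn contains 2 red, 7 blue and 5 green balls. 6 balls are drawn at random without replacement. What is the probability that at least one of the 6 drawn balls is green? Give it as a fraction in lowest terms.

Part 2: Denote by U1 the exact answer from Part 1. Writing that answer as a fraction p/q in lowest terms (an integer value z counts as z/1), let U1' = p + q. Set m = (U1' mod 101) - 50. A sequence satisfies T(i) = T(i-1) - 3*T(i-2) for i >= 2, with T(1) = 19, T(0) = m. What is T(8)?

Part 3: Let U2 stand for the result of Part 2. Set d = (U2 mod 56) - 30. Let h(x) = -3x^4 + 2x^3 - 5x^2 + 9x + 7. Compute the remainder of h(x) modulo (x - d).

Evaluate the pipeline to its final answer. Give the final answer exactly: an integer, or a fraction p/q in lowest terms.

Part 1: total draws C(14,6) = 3003; complement C(9,6) = 84; favorable 3003 - 84 = 2919; P = 139/143; answer 139/143
Part 2: U1 = 139/143; threaded value p + q = 282; m = 30; T(2) = 1*(19) - 3*(30) = -71; iterating: T(2)=-71, T(3)=-128, T(4)=85, T(5)=469, T(6)=214, T(7)=-1193, T(8)=-1835; answer -1835
Part 3: U2 = -1835; d = -17; remainder = value at the root: -3*(-17)^4 + 2*(-17)^3 - 5*(-17)^2 + 9*(-17)^1 + 7 = (-250563) + (-9826) + (-1445) + (-153) + (7) = -261980; answer -261980

-261980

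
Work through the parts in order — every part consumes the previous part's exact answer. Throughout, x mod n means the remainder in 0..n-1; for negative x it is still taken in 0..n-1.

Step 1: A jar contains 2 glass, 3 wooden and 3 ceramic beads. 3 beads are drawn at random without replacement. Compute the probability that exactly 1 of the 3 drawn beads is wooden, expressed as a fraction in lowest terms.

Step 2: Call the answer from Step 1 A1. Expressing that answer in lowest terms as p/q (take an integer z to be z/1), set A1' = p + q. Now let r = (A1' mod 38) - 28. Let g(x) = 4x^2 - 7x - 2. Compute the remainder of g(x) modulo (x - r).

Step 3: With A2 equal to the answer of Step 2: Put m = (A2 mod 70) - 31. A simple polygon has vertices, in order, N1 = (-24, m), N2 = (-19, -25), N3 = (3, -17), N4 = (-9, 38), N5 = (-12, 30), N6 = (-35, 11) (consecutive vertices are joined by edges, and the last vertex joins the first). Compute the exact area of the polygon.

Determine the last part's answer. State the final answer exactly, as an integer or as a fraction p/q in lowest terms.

Step 1: total draws C(8,3) = 56; favorable C(3,1)*C(5,2) = 30; P = 15/28; answer 15/28
Step 2: A1 = 15/28; threaded value p + q = 43; r = -23; remainder = value at the root: 4*(-23)^2 - 7*(-23)^1 - 2 = (2116) + (161) + (-2) = 2275; answer 2275
Step 3: A2 = 2275; m = 4; cross terms: (-24*-25 - -19*4)=676, (-19*-17 - 3*-25)=398, (3*38 - -9*-17)=-39, (-9*30 - -12*38)=186, (-12*11 - -35*30)=918, (-35*4 - -24*11)=124; twice the area = |2263| = 2263; area = 2263/2; answer 2263/2

2263/2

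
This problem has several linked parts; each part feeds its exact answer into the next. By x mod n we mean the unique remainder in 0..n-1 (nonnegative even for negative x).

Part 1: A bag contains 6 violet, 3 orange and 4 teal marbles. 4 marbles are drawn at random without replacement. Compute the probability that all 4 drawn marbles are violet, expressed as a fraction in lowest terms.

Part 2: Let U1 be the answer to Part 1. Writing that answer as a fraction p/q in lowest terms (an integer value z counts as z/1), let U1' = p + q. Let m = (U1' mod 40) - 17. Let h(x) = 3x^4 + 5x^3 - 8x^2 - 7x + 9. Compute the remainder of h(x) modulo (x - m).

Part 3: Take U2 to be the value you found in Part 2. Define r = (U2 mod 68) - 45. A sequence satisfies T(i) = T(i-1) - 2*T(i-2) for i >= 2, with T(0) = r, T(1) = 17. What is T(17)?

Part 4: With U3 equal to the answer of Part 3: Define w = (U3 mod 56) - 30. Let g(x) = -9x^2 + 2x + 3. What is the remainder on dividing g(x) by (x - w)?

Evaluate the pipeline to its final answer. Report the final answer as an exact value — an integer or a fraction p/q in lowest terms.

Part 1: total draws C(13,4) = 715; favorable C(6,4) = 15; P = 3/143; answer 3/143
Part 2: U1 = 3/143; threaded value p + q = 146; m = 9; remainder = value at the root: 3*(9)^4 + 5*(9)^3 - 8*(9)^2 - 7*(9)^1 + 9 = (19683) + (3645) + (-648) + (-63) + (9) = 22626; answer 22626
Part 3: U2 = 22626; r = 5; T(2) = 1*(17) - 2*(5) = 7; iterating: T(2)=7, T(3)=-27, T(4)=-41, T(5)=13, T(6)=95, T(7)=69, T(8)=-121, T(9)=-259, T(10)=-17, T(11)=501, T(12)=535, T(13)=-467, T(14)=-1537, T(15)=-603, T(16)=2471, T(17)=3677; answer 3677
Part 4: U3 = 3677; w = 7; remainder = value at the root: -9*(7)^2 + 2*(7)^1 + 3 = (-441) + (14) + (3) = -424; answer -424

-424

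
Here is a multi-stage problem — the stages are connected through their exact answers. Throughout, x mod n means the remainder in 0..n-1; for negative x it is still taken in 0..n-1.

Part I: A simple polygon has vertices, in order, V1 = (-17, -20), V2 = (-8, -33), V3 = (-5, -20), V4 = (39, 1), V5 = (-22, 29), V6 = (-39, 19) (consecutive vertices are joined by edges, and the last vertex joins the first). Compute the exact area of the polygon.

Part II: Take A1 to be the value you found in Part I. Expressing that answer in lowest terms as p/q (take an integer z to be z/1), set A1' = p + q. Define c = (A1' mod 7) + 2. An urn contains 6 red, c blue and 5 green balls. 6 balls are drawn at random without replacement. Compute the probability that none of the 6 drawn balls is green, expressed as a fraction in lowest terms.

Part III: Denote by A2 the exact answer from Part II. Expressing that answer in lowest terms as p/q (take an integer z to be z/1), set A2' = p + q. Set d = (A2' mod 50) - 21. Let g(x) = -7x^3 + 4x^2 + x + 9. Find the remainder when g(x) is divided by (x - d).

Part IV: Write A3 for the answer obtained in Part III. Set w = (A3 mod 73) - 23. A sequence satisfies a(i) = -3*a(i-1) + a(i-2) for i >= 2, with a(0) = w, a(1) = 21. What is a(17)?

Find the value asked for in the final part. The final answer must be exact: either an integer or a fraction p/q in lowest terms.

Part I: cross terms: (-17*-33 - -8*-20)=401, (-8*-20 - -5*-33)=-5, (-5*1 - 39*-20)=775, (39*29 - -22*1)=1153, (-22*19 - -39*29)=713, (-39*-20 - -17*19)=1103; twice the area = |4140| = 4140; area = 2070; answer 2070
Part II: A1 = 2070; threaded value p + q = 2071; c = 8; total draws C(19,6) = 27132; favorable C(14,6) = 3003; P = 143/1292; answer 143/1292
Part III: A2 = 143/1292; threaded value p + q = 1435; d = 14; remainder = value at the root: -7*(14)^3 + 4*(14)^2 + 1*(14)^1 + 9 = (-19208) + (784) + (14) + (9) = -18401; answer -18401
Part IV: A3 = -18401; w = 45; a(2) = -3*(21) + 1*(45) = -18; iterating: a(2)=-18, a(3)=75, a(4)=-243, a(5)=804, a(6)=-2655, a(7)=8769, a(8)=-28962, a(9)=95655, a(10)=-315927, a(11)=1043436, a(12)=-3446235, a(13)=11382141, a(14)=-37592658, a(15)=124160115, a(16)=-410073003, a(17)=1354379124; answer 1354379124

1354379124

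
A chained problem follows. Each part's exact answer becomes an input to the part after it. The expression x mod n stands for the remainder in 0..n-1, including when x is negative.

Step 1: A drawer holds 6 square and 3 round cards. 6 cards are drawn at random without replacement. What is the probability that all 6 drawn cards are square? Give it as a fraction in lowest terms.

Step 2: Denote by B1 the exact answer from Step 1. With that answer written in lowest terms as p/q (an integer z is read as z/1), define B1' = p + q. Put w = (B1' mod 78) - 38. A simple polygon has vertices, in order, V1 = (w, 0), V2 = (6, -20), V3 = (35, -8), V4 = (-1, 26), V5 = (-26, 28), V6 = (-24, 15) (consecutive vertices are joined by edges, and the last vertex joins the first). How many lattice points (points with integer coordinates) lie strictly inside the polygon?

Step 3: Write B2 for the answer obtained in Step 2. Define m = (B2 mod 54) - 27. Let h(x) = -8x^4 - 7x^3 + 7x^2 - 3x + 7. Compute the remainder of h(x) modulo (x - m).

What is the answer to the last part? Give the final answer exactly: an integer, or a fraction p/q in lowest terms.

Step 1: total draws C(9,6) = 84; favorable C(6,6) = 1; P = 1/84; answer 1/84
Step 2: B1 = 1/84; threaded value p + q = 85; w = -31; cross terms: (-31*-20 - 6*0)=620, (6*-8 - 35*-20)=652, (35*26 - -1*-8)=902, (-1*28 - -26*26)=648, (-26*15 - -24*28)=282, (-24*0 - -31*15)=465; twice the area = |3569| = 3569; area = 3569/2; boundary points = 1 + 1 + 2 + 1 + 1 + 1 = 7; strictly interior points = area - boundary/2 + 1 = 1782; answer 1782
Step 3: B2 = 1782; m = -27; remainder = value at the root: -8*(-27)^4 - 7*(-27)^3 + 7*(-27)^2 - 3*(-27)^1 + 7 = (-4251528) + (137781) + (5103) + (81) + (7) = -4108556; answer -4108556

-4108556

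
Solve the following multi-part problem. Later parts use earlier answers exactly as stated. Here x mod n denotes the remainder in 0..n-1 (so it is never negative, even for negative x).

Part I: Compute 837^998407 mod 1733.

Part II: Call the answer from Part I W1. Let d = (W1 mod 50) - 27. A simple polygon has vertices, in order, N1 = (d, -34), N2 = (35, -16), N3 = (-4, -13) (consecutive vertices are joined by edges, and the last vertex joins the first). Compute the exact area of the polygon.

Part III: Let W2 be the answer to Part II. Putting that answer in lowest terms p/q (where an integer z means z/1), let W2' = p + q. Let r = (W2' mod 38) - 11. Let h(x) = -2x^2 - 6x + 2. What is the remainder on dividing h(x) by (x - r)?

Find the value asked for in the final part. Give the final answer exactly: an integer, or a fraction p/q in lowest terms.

Part I: squarings mod 1733: 837^1=837, 837^2=437, 837^4=339, 837^8=543, 837^16=239, 837^32=1665, 837^64=1158, 837^128=1355, 837^256=778, 837^512=467, 837^1024=1464, 837^2048=1308, 837^4096=393, 837^8192=212, 837^16384=1619, 837^32768=865, 837^65536=1302, 837^131072=330, 837^262144=1454, 837^524288=1589; 837^998407 = 837^1 * 837^2 * 837^4 * 837^1024 * 837^2048 * 837^4096 * 837^8192 * 837^65536 * 837^131072 * 837^262144 * 837^524288 = 1689 (mod 1733); answer 1689
Part II: W1 = 1689; d = 12; cross terms: (12*-16 - 35*-34)=998, (35*-13 - -4*-16)=-519, (-4*-34 - 12*-13)=292; twice the area = |771| = 771; area = 771/2; answer 771/2
Part III: W2 = 771/2; threaded value p + q = 773; r = 2; remainder = value at the root: -2*(2)^2 - 6*(2)^1 + 2 = (-8) + (-12) + (2) = -18; answer -18

-18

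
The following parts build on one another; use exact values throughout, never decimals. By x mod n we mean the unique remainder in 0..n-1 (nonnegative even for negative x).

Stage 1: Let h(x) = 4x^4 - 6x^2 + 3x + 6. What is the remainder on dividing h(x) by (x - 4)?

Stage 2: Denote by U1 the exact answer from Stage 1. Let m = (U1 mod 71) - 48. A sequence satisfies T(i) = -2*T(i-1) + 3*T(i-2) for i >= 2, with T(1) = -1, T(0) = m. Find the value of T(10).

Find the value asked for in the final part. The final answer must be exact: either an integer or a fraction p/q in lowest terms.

-354313

Stage 1: remainder = value at the root: 4*(4)^4 - 6*(4)^2 + 3*(4)^1 + 6 = (1024) + (-96) + (12) + (6) = 946; answer 946
Stage 2: U1 = 946; m = -25; T(2) = -2*(-1) + 3*(-25) = -73; iterating: T(2)=-73, T(3)=143, T(4)=-505, T(5)=1439, T(6)=-4393, T(7)=13103, T(8)=-39385, T(9)=118079, T(10)=-354313; answer -354313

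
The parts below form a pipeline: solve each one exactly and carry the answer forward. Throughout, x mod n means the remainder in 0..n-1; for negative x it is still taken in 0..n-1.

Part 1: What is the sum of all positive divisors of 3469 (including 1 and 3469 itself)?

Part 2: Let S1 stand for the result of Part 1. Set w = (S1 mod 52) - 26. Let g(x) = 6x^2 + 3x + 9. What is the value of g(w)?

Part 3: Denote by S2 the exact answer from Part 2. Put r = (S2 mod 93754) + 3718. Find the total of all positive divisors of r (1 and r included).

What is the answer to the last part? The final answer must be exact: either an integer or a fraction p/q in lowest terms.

5296

Part 1: 3469 is prime, so its only divisors are 1 and 3469; sigma = 1 + 3469 = 3470; answer 3470
Part 2: S1 = 3470; w = 12; 6*(12)^2 + 3*(12)^1 + 9 = (864) + (36) + (9) = 909; answer 909
Part 3: S2 = 909; r = 4627; 4627 = 7 * 661; sigma = (1 + 7) * (1 + 661) = 8 * 662 = 5296; answer 5296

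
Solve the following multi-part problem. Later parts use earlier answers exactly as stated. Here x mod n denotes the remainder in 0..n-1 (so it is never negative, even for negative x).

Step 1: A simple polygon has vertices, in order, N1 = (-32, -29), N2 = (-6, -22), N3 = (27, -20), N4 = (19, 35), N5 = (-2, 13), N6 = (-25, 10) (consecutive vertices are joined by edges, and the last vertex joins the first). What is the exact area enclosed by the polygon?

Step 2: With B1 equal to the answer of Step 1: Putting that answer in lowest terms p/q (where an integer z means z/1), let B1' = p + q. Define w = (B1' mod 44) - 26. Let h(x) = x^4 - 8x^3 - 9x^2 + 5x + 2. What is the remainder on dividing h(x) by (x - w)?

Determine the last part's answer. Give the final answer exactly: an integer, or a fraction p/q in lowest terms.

Step 1: cross terms: (-32*-22 - -6*-29)=530, (-6*-20 - 27*-22)=714, (27*35 - 19*-20)=1325, (19*13 - -2*35)=317, (-2*10 - -25*13)=305, (-25*-29 - -32*10)=1045; twice the area = |4236| = 4236; area = 2118; answer 2118
Step 2: B1 = 2118; threaded value p + q = 2119; w = -19; remainder = value at the root: 1*(-19)^4 - 8*(-19)^3 - 9*(-19)^2 + 5*(-19)^1 + 2 = (130321) + (54872) + (-3249) + (-95) + (2) = 181851; answer 181851

181851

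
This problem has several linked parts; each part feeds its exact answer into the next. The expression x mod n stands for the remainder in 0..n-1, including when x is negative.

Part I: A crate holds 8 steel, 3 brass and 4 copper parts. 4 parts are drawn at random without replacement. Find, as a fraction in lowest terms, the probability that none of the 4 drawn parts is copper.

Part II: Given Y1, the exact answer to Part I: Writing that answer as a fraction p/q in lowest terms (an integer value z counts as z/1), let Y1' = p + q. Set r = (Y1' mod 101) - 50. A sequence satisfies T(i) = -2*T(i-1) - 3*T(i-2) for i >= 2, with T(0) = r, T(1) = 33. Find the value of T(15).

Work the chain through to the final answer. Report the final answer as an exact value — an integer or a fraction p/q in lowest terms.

-40695

Part I: total draws C(15,4) = 1365; favorable C(11,4) = 330; P = 22/91; answer 22/91
Part II: Y1 = 22/91; threaded value p + q = 113; r = -38; T(2) = -2*(33) - 3*(-38) = 48; iterating: T(2)=48, T(3)=-195, T(4)=246, T(5)=93, T(6)=-924, T(7)=1569, T(8)=-366, T(9)=-3975, T(10)=9048, T(11)=-6171, T(12)=-14802, T(13)=48117, T(14)=-51828, T(15)=-40695; answer -40695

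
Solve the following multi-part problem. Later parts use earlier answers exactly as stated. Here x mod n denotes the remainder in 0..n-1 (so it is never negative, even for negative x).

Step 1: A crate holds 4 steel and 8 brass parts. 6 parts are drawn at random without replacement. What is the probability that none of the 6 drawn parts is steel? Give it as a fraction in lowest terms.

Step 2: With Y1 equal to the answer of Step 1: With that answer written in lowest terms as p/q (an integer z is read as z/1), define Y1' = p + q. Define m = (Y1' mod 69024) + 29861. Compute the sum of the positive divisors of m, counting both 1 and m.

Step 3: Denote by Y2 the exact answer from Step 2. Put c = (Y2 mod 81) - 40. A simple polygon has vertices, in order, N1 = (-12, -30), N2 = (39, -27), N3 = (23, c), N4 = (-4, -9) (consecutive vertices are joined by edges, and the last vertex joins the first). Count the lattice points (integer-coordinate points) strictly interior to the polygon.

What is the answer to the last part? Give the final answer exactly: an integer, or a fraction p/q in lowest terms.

1517

Step 1: total draws C(12,6) = 924; favorable C(8,6) = 28; P = 1/33; answer 1/33
Step 2: Y1 = 1/33; threaded value p + q = 34; m = 29895; 29895 = 3 * 5 * 1993; sigma = (1 + 3) * (1 + 5) * (1 + 1993) = 4 * 6 * 1994 = 47856; answer 47856
Step 3: Y2 = 47856; c = 26; cross terms: (-12*-27 - 39*-30)=1494, (39*26 - 23*-27)=1635, (23*-9 - -4*26)=-103, (-4*-30 - -12*-9)=12; twice the area = |3038| = 3038; area = 1519; boundary points = 3 + 1 + 1 + 1 = 6; strictly interior points = area - boundary/2 + 1 = 1517; answer 1517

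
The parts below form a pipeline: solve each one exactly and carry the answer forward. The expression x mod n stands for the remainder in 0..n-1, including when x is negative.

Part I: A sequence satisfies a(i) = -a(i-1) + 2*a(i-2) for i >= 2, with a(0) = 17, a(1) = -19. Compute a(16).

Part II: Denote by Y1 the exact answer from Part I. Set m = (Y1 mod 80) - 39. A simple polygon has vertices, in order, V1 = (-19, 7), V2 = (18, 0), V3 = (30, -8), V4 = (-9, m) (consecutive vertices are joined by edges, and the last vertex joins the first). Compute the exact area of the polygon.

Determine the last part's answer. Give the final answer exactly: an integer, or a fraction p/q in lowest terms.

503/2

Part I: a(2) = -1*(-19) + 2*(17) = 53; iterating: a(2)=53, a(3)=-91, a(4)=197, a(5)=-379, a(6)=773, a(7)=-1531, a(8)=3077, a(9)=-6139, a(10)=12293, a(11)=-24571, a(12)=49157, a(13)=-98299, a(14)=196613, a(15)=-393211, a(16)=786437; answer 786437
Part II: Y1 = 786437; m = -2; cross terms: (-19*0 - 18*7)=-126, (18*-8 - 30*0)=-144, (30*-2 - -9*-8)=-132, (-9*7 - -19*-2)=-101; twice the area = |-503| = 503; area = 503/2; answer 503/2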